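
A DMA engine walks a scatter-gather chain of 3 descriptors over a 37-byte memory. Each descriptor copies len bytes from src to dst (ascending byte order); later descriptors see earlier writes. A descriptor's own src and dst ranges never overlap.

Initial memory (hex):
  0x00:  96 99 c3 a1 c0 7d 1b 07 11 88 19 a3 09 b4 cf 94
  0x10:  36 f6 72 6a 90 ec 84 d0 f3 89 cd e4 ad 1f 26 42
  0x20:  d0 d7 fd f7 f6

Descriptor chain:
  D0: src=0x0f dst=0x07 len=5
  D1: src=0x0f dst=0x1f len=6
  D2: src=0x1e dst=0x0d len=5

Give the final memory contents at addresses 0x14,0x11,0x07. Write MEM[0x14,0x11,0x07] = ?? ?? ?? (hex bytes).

MEM[0x14,0x11,0x07] = 90 72 94

#0 dst[0x07+5] := {0x94,0x36,0xf6,0x72,0x6a}
#1 dst[0x1f+6] := {0x94,0x36,0xf6,0x72,0x6a,0x90}
#2 dst[0x0d+5] := {0x26,0x94,0x36,0xf6,0x72}
query mem[0x14]=0x90, mem[0x11]=0x72, mem[0x07]=0x94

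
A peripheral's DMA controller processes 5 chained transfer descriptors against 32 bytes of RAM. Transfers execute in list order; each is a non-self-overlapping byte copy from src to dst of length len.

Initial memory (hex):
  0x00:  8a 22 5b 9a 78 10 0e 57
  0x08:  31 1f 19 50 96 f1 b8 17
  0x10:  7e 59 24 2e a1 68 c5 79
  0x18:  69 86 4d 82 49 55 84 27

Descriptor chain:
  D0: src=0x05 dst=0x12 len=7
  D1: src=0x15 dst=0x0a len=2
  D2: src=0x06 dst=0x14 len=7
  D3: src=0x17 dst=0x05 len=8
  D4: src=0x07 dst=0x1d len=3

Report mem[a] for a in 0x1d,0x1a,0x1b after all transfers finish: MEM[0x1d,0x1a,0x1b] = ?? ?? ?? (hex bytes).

  after D0: wrote 7B at 0x12 = 100e57311f1950
  after D1: wrote 2B at 0x0a = 311f
  after D2: wrote 7B at 0x14 = 0e57311f311f96
  after D3: wrote 8B at 0x05 = 1f311f9682495584
  after D4: wrote 3B at 0x1d = 1f9682
query mem[0x1d]=0x1f, mem[0x1a]=0x96, mem[0x1b]=0x82

MEM[0x1d,0x1a,0x1b] = 1f 96 82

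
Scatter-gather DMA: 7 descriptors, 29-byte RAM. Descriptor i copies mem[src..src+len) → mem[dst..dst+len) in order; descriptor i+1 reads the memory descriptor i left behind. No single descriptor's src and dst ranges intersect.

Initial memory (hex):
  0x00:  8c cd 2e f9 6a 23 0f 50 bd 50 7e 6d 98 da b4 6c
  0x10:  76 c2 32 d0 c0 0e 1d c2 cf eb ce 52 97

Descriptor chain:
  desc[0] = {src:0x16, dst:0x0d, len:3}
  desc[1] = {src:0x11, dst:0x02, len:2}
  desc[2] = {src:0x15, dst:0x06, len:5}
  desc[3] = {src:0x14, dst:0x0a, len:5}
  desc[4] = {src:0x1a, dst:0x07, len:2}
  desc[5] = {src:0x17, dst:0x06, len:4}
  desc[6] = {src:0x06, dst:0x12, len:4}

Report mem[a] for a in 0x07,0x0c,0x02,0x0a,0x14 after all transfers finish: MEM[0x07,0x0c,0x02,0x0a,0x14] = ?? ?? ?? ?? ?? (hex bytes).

MEM[0x07,0x0c,0x02,0x0a,0x14] = cf 1d c2 c0 eb

D0: mem[0x0d..0x0f] <- [1d c2 cf]
D1: mem[0x02..0x03] <- [c2 32]
D2: mem[0x06..0x0a] <- [0e 1d c2 cf eb]
D3: mem[0x0a..0x0e] <- [c0 0e 1d c2 cf]
D4: mem[0x07..0x08] <- [ce 52]
D5: mem[0x06..0x09] <- [c2 cf eb ce]
D6: mem[0x12..0x15] <- [c2 cf eb ce]
query mem[0x07]=0xcf, mem[0x0c]=0x1d, mem[0x02]=0xc2, mem[0x0a]=0xc0, mem[0x14]=0xeb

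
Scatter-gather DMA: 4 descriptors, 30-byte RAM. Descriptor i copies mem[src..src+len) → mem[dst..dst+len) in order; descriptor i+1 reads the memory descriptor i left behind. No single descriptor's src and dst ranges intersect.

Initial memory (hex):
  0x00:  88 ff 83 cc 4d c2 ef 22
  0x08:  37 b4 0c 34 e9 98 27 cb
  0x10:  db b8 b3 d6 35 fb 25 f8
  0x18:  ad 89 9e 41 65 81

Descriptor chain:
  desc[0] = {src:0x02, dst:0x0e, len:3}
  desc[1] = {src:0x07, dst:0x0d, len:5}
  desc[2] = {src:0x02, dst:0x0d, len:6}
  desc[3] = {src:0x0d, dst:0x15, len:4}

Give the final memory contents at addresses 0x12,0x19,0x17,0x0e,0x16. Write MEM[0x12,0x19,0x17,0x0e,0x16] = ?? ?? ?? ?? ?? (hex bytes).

[0] 0x02->0x0e len=3 : 83 cc 4d
[1] 0x07->0x0d len=5 : 22 37 b4 0c 34
[2] 0x02->0x0d len=6 : 83 cc 4d c2 ef 22
[3] 0x0d->0x15 len=4 : 83 cc 4d c2
query mem[0x12]=0x22, mem[0x19]=0x89, mem[0x17]=0x4d, mem[0x0e]=0xcc, mem[0x16]=0xcc

MEM[0x12,0x19,0x17,0x0e,0x16] = 22 89 4d cc cc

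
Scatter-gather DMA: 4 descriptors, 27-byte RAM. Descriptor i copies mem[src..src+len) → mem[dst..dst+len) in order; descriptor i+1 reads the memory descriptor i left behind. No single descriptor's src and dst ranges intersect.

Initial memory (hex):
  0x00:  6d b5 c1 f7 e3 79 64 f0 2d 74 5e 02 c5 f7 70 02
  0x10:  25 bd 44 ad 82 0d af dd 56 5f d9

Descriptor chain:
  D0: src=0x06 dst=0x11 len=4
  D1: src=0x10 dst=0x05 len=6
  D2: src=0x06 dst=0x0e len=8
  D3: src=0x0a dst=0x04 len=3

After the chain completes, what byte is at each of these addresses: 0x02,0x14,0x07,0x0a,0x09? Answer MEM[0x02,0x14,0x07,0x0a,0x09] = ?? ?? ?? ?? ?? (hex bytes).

D0: mem[0x11..0x14] <- [64 f0 2d 74]
D1: mem[0x05..0x0a] <- [25 64 f0 2d 74 0d]
D2: mem[0x0e..0x15] <- [64 f0 2d 74 0d 02 c5 f7]
D3: mem[0x04..0x06] <- [0d 02 c5]
query mem[0x02]=0xc1, mem[0x14]=0xc5, mem[0x07]=0xf0, mem[0x0a]=0x0d, mem[0x09]=0x74

MEM[0x02,0x14,0x07,0x0a,0x09] = c1 c5 f0 0d 74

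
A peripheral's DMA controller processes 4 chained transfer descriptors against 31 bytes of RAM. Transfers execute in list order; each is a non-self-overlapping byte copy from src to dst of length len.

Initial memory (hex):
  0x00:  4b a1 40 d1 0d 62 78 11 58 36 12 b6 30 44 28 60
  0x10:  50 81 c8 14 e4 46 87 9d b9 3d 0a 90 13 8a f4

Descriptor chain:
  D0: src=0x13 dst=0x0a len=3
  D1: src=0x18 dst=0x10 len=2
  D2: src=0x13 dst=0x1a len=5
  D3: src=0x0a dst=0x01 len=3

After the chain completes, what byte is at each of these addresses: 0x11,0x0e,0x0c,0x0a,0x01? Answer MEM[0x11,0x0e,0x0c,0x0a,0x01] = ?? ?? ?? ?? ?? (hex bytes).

[0] 0x13->0x0a len=3 : 14 e4 46
[1] 0x18->0x10 len=2 : b9 3d
[2] 0x13->0x1a len=5 : 14 e4 46 87 9d
[3] 0x0a->0x01 len=3 : 14 e4 46
query mem[0x11]=0x3d, mem[0x0e]=0x28, mem[0x0c]=0x46, mem[0x0a]=0x14, mem[0x01]=0x14

MEM[0x11,0x0e,0x0c,0x0a,0x01] = 3d 28 46 14 14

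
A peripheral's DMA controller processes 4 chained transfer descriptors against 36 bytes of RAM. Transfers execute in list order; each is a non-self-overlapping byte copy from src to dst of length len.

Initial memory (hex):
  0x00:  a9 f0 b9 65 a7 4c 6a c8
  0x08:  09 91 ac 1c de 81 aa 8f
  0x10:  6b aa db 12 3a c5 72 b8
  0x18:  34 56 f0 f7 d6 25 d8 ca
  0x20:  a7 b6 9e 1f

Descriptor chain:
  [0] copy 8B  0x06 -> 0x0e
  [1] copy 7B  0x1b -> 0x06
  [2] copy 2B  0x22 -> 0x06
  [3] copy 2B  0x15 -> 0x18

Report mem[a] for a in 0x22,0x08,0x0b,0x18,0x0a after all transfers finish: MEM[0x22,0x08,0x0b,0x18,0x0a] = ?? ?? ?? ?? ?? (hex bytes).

#0 dst[0x0e+8] := {0x6a,0xc8,0x09,0x91,0xac,0x1c,0xde,0x81}
#1 dst[0x06+7] := {0xf7,0xd6,0x25,0xd8,0xca,0xa7,0xb6}
#2 dst[0x06+2] := {0x9e,0x1f}
#3 dst[0x18+2] := {0x81,0x72}
query mem[0x22]=0x9e, mem[0x08]=0x25, mem[0x0b]=0xa7, mem[0x18]=0x81, mem[0x0a]=0xca

MEM[0x22,0x08,0x0b,0x18,0x0a] = 9e 25 a7 81 ca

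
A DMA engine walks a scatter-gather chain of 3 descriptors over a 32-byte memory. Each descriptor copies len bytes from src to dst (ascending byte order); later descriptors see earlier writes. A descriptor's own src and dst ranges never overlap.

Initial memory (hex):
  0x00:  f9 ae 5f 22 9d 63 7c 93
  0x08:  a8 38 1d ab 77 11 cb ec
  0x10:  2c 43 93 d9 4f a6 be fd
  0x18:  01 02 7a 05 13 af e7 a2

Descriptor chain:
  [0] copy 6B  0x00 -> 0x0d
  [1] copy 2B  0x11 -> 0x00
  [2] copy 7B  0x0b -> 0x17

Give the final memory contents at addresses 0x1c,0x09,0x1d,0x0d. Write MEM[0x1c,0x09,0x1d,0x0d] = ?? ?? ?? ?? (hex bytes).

#0 dst[0x0d+6] := {0xf9,0xae,0x5f,0x22,0x9d,0x63}
#1 dst[0x00+2] := {0x9d,0x63}
#2 dst[0x17+7] := {0xab,0x77,0xf9,0xae,0x5f,0x22,0x9d}
query mem[0x1c]=0x22, mem[0x09]=0x38, mem[0x1d]=0x9d, mem[0x0d]=0xf9

MEM[0x1c,0x09,0x1d,0x0d] = 22 38 9d f9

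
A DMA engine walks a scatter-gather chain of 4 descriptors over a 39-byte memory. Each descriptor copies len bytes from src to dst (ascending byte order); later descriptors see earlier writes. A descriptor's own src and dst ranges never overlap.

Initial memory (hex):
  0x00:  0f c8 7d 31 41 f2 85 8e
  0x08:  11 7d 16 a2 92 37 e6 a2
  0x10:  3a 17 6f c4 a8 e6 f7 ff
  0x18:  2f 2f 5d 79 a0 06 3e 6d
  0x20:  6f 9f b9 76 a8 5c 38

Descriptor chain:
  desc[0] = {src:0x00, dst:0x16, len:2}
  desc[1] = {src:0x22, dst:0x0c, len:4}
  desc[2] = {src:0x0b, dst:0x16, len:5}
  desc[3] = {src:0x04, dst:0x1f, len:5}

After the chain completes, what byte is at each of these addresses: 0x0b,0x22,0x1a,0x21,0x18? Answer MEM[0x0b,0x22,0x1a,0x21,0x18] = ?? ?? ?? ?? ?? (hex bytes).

MEM[0x0b,0x22,0x1a,0x21,0x18] = a2 8e 5c 85 76

  after D0: wrote 2B at 0x16 = 0fc8
  after D1: wrote 4B at 0x0c = b976a85c
  after D2: wrote 5B at 0x16 = a2b976a85c
  after D3: wrote 5B at 0x1f = 41f2858e11
query mem[0x0b]=0xa2, mem[0x22]=0x8e, mem[0x1a]=0x5c, mem[0x21]=0x85, mem[0x18]=0x76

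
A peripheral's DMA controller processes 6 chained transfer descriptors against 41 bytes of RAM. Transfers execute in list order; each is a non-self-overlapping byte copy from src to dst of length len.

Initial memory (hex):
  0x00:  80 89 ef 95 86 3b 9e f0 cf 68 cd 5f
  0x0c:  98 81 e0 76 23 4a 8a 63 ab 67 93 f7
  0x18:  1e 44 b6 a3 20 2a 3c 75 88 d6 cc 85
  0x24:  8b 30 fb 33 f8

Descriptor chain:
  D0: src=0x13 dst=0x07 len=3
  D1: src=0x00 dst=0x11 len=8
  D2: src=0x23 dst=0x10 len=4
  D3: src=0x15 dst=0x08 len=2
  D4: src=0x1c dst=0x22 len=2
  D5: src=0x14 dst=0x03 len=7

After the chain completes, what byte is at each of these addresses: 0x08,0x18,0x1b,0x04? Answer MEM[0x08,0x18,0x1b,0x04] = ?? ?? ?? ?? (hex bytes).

MEM[0x08,0x18,0x1b,0x04] = 44 63 a3 86

  after D0: wrote 3B at 0x07 = 63ab67
  after D1: wrote 8B at 0x11 = 8089ef95863b9e63
  after D2: wrote 4B at 0x10 = 858b30fb
  after D3: wrote 2B at 0x08 = 863b
  after D4: wrote 2B at 0x22 = 202a
  after D5: wrote 7B at 0x03 = 95863b9e6344b6
query mem[0x08]=0x44, mem[0x18]=0x63, mem[0x1b]=0xa3, mem[0x04]=0x86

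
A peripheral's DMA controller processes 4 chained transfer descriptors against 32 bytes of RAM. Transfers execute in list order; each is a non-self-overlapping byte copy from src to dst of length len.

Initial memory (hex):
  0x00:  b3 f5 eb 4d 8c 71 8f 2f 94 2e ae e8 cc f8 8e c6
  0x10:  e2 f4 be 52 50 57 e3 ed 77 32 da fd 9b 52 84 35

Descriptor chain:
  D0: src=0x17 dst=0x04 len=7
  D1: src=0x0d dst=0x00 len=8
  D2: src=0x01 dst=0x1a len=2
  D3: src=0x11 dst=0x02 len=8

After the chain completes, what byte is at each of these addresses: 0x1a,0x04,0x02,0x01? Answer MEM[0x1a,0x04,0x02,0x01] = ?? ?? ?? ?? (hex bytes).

MEM[0x1a,0x04,0x02,0x01] = 8e 52 f4 8e

#0 dst[0x04+7] := {0xed,0x77,0x32,0xda,0xfd,0x9b,0x52}
#1 dst[0x00+8] := {0xf8,0x8e,0xc6,0xe2,0xf4,0xbe,0x52,0x50}
#2 dst[0x1a+2] := {0x8e,0xc6}
#3 dst[0x02+8] := {0xf4,0xbe,0x52,0x50,0x57,0xe3,0xed,0x77}
query mem[0x1a]=0x8e, mem[0x04]=0x52, mem[0x02]=0xf4, mem[0x01]=0x8e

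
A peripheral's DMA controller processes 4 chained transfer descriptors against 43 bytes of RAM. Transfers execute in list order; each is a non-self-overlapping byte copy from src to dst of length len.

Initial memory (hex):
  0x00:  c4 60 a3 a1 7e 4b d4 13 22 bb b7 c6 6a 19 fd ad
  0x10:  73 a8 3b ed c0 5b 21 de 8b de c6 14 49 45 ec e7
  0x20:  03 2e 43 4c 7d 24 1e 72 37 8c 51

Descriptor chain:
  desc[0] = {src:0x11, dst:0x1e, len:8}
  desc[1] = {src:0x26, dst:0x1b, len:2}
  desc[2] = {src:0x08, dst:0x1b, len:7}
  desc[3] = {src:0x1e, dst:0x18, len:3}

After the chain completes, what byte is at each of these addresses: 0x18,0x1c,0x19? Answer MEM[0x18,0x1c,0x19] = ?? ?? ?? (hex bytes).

#0 dst[0x1e+8] := {0xa8,0x3b,0xed,0xc0,0x5b,0x21,0xde,0x8b}
#1 dst[0x1b+2] := {0x1e,0x72}
#2 dst[0x1b+7] := {0x22,0xbb,0xb7,0xc6,0x6a,0x19,0xfd}
#3 dst[0x18+3] := {0xc6,0x6a,0x19}
query mem[0x18]=0xc6, mem[0x1c]=0xbb, mem[0x19]=0x6a

MEM[0x18,0x1c,0x19] = c6 bb 6a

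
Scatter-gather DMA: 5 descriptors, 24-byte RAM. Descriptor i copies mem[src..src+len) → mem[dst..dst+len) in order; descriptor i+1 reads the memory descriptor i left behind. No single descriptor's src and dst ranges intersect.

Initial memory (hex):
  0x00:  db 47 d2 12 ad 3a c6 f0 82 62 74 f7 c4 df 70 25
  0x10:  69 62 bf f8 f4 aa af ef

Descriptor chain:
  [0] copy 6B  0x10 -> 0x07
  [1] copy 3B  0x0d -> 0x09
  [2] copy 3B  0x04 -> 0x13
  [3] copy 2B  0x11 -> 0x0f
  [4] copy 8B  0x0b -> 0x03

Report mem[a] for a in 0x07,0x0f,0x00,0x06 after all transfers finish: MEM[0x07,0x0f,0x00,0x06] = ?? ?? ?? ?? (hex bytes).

[0] 0x10->0x07 len=6 : 69 62 bf f8 f4 aa
[1] 0x0d->0x09 len=3 : df 70 25
[2] 0x04->0x13 len=3 : ad 3a c6
[3] 0x11->0x0f len=2 : 62 bf
[4] 0x0b->0x03 len=8 : 25 aa df 70 62 bf 62 bf
query mem[0x07]=0x62, mem[0x0f]=0x62, mem[0x00]=0xdb, mem[0x06]=0x70

MEM[0x07,0x0f,0x00,0x06] = 62 62 db 70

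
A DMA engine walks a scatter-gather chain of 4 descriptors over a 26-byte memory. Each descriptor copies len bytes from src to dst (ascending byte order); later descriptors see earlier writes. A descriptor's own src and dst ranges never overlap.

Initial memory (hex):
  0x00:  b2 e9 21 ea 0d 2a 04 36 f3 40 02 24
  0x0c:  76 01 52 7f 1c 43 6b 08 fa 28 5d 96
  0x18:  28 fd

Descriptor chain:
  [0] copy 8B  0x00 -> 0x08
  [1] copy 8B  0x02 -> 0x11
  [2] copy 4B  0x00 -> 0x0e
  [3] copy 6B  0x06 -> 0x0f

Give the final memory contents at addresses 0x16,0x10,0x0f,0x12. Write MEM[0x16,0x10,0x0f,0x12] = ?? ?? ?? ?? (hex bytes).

MEM[0x16,0x10,0x0f,0x12] = 36 36 04 e9

D0: mem[0x08..0x0f] <- [b2 e9 21 ea 0d 2a 04 36]
D1: mem[0x11..0x18] <- [21 ea 0d 2a 04 36 b2 e9]
D2: mem[0x0e..0x11] <- [b2 e9 21 ea]
D3: mem[0x0f..0x14] <- [04 36 b2 e9 21 ea]
query mem[0x16]=0x36, mem[0x10]=0x36, mem[0x0f]=0x04, mem[0x12]=0xe9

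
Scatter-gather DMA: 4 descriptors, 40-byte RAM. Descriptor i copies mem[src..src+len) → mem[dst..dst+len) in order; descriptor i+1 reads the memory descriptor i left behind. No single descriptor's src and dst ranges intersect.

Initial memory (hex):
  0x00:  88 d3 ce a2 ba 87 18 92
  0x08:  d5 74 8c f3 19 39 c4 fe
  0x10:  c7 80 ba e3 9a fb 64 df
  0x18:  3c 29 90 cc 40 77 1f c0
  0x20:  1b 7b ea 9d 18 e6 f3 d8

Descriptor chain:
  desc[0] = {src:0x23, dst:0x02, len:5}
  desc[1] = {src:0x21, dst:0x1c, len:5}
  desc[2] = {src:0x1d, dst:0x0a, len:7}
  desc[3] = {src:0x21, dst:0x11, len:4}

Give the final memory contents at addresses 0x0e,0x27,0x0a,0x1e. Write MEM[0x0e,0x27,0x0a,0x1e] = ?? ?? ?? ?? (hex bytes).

  after D0: wrote 5B at 0x02 = 9d18e6f3d8
  after D1: wrote 5B at 0x1c = 7bea9d18e6
  after D2: wrote 7B at 0x0a = ea9d18e67bea9d
  after D3: wrote 4B at 0x11 = 7bea9d18
query mem[0x0e]=0x7b, mem[0x27]=0xd8, mem[0x0a]=0xea, mem[0x1e]=0x9d

MEM[0x0e,0x27,0x0a,0x1e] = 7b d8 ea 9d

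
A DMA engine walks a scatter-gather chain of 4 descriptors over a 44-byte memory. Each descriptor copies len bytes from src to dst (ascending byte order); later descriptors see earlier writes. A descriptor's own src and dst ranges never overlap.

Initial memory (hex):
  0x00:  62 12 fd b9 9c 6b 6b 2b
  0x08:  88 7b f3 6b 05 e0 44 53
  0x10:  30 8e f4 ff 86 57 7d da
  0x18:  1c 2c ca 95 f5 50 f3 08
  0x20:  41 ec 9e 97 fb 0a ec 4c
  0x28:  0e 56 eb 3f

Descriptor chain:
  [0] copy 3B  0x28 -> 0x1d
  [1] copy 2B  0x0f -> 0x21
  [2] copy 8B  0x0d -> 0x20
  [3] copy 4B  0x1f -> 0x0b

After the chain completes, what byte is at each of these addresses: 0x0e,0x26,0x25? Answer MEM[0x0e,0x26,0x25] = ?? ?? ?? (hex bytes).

  after D0: wrote 3B at 0x1d = 0e56eb
  after D1: wrote 2B at 0x21 = 5330
  after D2: wrote 8B at 0x20 = e04453308ef4ff86
  after D3: wrote 4B at 0x0b = ebe04453
query mem[0x0e]=0x53, mem[0x26]=0xff, mem[0x25]=0xf4

MEM[0x0e,0x26,0x25] = 53 ff f4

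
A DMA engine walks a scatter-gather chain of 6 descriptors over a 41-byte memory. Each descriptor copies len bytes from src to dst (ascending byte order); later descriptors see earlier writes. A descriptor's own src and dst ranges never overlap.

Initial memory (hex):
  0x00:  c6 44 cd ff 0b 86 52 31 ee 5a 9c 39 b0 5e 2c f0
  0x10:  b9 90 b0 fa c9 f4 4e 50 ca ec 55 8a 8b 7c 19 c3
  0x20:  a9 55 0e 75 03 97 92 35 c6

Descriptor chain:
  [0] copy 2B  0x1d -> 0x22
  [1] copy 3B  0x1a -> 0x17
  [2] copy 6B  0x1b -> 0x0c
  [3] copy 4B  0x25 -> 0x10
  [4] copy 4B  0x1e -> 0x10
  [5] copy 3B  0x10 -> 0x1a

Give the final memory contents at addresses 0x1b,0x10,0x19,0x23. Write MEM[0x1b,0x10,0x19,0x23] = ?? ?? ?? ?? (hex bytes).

[0] 0x1d->0x22 len=2 : 7c 19
[1] 0x1a->0x17 len=3 : 55 8a 8b
[2] 0x1b->0x0c len=6 : 8a 8b 7c 19 c3 a9
[3] 0x25->0x10 len=4 : 97 92 35 c6
[4] 0x1e->0x10 len=4 : 19 c3 a9 55
[5] 0x10->0x1a len=3 : 19 c3 a9
query mem[0x1b]=0xc3, mem[0x10]=0x19, mem[0x19]=0x8b, mem[0x23]=0x19

MEM[0x1b,0x10,0x19,0x23] = c3 19 8b 19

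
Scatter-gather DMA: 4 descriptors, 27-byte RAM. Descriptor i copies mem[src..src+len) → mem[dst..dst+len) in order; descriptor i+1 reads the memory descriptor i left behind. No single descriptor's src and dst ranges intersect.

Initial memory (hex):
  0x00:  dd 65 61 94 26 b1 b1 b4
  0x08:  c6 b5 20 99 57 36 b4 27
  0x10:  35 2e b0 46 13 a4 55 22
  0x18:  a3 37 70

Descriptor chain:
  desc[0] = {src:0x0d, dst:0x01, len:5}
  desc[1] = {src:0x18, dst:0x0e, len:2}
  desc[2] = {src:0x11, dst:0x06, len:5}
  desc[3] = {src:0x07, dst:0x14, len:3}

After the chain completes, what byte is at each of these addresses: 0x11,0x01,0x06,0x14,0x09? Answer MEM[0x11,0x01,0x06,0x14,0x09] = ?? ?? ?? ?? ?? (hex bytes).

MEM[0x11,0x01,0x06,0x14,0x09] = 2e 36 2e b0 13

  after D0: wrote 5B at 0x01 = 36b427352e
  after D1: wrote 2B at 0x0e = a337
  after D2: wrote 5B at 0x06 = 2eb04613a4
  after D3: wrote 3B at 0x14 = b04613
query mem[0x11]=0x2e, mem[0x01]=0x36, mem[0x06]=0x2e, mem[0x14]=0xb0, mem[0x09]=0x13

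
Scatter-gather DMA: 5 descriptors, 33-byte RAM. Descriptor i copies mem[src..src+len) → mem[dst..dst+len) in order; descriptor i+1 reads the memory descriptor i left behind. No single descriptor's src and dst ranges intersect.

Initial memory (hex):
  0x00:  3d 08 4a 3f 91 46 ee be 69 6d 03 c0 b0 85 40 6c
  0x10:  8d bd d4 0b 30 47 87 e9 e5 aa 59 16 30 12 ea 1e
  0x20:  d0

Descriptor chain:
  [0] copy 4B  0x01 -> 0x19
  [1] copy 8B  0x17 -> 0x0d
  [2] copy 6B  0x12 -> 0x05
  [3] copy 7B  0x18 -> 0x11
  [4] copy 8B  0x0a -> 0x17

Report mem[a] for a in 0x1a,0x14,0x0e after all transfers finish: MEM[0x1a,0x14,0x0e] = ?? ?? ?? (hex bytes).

[0] 0x01->0x19 len=4 : 08 4a 3f 91
[1] 0x17->0x0d len=8 : e9 e5 08 4a 3f 91 12 ea
[2] 0x12->0x05 len=6 : 91 12 ea 47 87 e9
[3] 0x18->0x11 len=7 : e5 08 4a 3f 91 12 ea
[4] 0x0a->0x17 len=8 : e9 c0 b0 e9 e5 08 4a e5
query mem[0x1a]=0xe9, mem[0x14]=0x3f, mem[0x0e]=0xe5

MEM[0x1a,0x14,0x0e] = e9 3f e5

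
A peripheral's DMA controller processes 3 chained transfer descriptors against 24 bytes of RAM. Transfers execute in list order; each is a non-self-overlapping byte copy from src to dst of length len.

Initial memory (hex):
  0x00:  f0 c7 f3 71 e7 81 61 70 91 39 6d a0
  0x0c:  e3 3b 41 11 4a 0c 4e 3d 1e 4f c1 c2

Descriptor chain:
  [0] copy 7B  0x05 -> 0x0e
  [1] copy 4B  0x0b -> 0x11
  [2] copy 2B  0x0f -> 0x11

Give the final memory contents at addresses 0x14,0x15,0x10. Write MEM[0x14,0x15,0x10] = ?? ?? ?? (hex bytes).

D0: mem[0x0e..0x14] <- [81 61 70 91 39 6d a0]
D1: mem[0x11..0x14] <- [a0 e3 3b 81]
D2: mem[0x11..0x12] <- [61 70]
query mem[0x14]=0x81, mem[0x15]=0x4f, mem[0x10]=0x70

MEM[0x14,0x15,0x10] = 81 4f 70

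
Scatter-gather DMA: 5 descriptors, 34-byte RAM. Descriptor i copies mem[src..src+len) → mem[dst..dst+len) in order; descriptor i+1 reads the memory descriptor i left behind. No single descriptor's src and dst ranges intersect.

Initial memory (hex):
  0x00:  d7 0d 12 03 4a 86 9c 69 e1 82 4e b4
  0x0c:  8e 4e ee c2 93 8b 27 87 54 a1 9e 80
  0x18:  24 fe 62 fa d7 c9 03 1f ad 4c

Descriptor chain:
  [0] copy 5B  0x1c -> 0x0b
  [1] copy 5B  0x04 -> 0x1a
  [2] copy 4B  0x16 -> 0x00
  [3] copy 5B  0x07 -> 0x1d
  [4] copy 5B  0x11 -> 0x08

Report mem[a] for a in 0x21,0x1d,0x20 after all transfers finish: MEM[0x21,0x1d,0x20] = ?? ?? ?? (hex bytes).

MEM[0x21,0x1d,0x20] = d7 69 4e

  after D0: wrote 5B at 0x0b = d7c9031fad
  after D1: wrote 5B at 0x1a = 4a869c69e1
  after D2: wrote 4B at 0x00 = 9e8024fe
  after D3: wrote 5B at 0x1d = 69e1824ed7
  after D4: wrote 5B at 0x08 = 8b278754a1
query mem[0x21]=0xd7, mem[0x1d]=0x69, mem[0x20]=0x4e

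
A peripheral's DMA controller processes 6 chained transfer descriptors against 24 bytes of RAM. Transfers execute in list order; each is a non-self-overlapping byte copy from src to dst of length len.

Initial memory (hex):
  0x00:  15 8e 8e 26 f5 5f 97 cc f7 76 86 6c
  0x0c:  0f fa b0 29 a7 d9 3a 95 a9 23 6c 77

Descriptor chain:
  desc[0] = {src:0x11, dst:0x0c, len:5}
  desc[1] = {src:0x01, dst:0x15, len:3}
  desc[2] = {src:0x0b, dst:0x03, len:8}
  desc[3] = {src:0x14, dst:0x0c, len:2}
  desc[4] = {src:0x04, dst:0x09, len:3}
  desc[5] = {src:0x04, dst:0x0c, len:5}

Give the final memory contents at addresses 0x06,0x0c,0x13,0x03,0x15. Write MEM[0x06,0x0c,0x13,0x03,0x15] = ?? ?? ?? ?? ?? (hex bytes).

  after D0: wrote 5B at 0x0c = d93a95a923
  after D1: wrote 3B at 0x15 = 8e8e26
  after D2: wrote 8B at 0x03 = 6cd93a95a923d93a
  after D3: wrote 2B at 0x0c = a98e
  after D4: wrote 3B at 0x09 = d93a95
  after D5: wrote 5B at 0x0c = d93a95a923
query mem[0x06]=0x95, mem[0x0c]=0xd9, mem[0x13]=0x95, mem[0x03]=0x6c, mem[0x15]=0x8e

MEM[0x06,0x0c,0x13,0x03,0x15] = 95 d9 95 6c 8e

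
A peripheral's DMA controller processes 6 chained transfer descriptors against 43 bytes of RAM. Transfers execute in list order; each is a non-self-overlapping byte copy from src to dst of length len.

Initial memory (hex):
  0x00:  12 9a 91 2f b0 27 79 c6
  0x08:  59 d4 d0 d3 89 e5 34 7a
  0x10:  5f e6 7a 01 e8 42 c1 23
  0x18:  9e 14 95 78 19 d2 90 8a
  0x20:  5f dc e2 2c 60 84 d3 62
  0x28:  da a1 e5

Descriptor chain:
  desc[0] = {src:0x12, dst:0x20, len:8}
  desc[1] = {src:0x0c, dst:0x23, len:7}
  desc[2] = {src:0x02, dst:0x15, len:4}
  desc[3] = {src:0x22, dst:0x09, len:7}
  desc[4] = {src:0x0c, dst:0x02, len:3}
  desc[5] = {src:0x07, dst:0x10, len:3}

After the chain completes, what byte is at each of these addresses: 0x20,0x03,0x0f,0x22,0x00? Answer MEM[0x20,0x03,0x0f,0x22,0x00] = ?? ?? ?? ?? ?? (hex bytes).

  after D0: wrote 8B at 0x20 = 7a01e842c1239e14
  after D1: wrote 7B at 0x23 = 89e5347a5fe67a
  after D2: wrote 4B at 0x15 = 912fb027
  after D3: wrote 7B at 0x09 = e889e5347a5fe6
  after D4: wrote 3B at 0x02 = 347a5f
  after D5: wrote 3B at 0x10 = c659e8
query mem[0x20]=0x7a, mem[0x03]=0x7a, mem[0x0f]=0xe6, mem[0x22]=0xe8, mem[0x00]=0x12

MEM[0x20,0x03,0x0f,0x22,0x00] = 7a 7a e6 e8 12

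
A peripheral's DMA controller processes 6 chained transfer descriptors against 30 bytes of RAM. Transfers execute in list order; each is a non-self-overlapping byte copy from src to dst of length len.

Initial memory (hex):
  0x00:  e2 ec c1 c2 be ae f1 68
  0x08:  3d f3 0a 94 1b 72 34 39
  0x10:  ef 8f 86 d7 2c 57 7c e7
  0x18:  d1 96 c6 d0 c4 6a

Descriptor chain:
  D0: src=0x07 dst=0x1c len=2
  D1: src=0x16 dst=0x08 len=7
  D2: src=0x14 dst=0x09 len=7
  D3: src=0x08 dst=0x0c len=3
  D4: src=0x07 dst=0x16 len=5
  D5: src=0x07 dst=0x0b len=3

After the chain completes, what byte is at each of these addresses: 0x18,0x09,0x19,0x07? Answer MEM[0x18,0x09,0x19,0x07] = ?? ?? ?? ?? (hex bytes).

MEM[0x18,0x09,0x19,0x07] = 2c 2c 57 68

  after D0: wrote 2B at 0x1c = 683d
  after D1: wrote 7B at 0x08 = 7ce7d196c6d068
  after D2: wrote 7B at 0x09 = 2c577ce7d196c6
  after D3: wrote 3B at 0x0c = 7c2c57
  after D4: wrote 5B at 0x16 = 687c2c577c
  after D5: wrote 3B at 0x0b = 687c2c
query mem[0x18]=0x2c, mem[0x09]=0x2c, mem[0x19]=0x57, mem[0x07]=0x68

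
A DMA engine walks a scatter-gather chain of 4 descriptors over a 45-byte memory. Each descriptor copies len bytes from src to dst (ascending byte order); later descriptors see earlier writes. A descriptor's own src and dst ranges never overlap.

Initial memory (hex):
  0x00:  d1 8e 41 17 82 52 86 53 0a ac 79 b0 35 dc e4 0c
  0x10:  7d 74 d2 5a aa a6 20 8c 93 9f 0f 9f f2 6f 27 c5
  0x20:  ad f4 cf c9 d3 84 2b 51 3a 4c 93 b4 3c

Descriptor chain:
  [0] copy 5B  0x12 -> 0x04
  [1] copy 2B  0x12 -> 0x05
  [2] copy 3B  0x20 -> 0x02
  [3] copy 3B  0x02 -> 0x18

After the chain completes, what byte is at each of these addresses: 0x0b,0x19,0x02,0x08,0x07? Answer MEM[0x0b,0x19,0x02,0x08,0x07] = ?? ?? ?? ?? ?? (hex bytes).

MEM[0x0b,0x19,0x02,0x08,0x07] = b0 f4 ad 20 a6

D0: mem[0x04..0x08] <- [d2 5a aa a6 20]
D1: mem[0x05..0x06] <- [d2 5a]
D2: mem[0x02..0x04] <- [ad f4 cf]
D3: mem[0x18..0x1a] <- [ad f4 cf]
query mem[0x0b]=0xb0, mem[0x19]=0xf4, mem[0x02]=0xad, mem[0x08]=0x20, mem[0x07]=0xa6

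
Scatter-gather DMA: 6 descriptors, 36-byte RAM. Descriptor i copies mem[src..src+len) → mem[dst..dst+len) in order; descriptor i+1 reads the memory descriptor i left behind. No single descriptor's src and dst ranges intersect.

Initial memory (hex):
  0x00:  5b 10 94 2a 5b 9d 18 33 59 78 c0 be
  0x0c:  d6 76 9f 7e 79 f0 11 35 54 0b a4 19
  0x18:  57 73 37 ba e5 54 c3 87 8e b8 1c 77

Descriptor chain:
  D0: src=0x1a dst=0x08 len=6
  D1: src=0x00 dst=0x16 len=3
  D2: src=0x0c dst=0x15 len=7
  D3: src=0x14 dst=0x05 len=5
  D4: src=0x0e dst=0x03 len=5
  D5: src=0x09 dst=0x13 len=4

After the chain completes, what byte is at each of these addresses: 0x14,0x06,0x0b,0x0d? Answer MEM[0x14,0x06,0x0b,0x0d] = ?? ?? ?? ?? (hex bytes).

MEM[0x14,0x06,0x0b,0x0d] = e5 f0 54 87

  after D0: wrote 6B at 0x08 = 37bae554c387
  after D1: wrote 3B at 0x16 = 5b1094
  after D2: wrote 7B at 0x15 = c3879f7e79f011
  after D3: wrote 5B at 0x05 = 54c3879f7e
  after D4: wrote 5B at 0x03 = 9f7e79f011
  after D5: wrote 4B at 0x13 = 7ee554c3
query mem[0x14]=0xe5, mem[0x06]=0xf0, mem[0x0b]=0x54, mem[0x0d]=0x87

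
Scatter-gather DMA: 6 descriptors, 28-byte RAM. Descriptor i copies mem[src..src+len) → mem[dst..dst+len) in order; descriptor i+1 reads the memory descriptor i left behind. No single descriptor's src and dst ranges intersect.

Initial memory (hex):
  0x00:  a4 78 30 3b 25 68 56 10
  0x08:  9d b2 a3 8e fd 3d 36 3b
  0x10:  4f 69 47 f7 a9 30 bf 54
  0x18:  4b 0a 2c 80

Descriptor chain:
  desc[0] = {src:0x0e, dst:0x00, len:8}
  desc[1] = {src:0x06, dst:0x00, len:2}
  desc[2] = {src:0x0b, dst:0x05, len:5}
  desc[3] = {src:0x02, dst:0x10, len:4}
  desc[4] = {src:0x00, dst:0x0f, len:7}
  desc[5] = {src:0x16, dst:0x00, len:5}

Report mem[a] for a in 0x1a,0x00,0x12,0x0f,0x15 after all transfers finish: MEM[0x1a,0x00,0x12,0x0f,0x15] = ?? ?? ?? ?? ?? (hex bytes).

D0: mem[0x00..0x07] <- [36 3b 4f 69 47 f7 a9 30]
D1: mem[0x00..0x01] <- [a9 30]
D2: mem[0x05..0x09] <- [8e fd 3d 36 3b]
D3: mem[0x10..0x13] <- [4f 69 47 8e]
D4: mem[0x0f..0x15] <- [a9 30 4f 69 47 8e fd]
D5: mem[0x00..0x04] <- [bf 54 4b 0a 2c]
query mem[0x1a]=0x2c, mem[0x00]=0xbf, mem[0x12]=0x69, mem[0x0f]=0xa9, mem[0x15]=0xfd

MEM[0x1a,0x00,0x12,0x0f,0x15] = 2c bf 69 a9 fd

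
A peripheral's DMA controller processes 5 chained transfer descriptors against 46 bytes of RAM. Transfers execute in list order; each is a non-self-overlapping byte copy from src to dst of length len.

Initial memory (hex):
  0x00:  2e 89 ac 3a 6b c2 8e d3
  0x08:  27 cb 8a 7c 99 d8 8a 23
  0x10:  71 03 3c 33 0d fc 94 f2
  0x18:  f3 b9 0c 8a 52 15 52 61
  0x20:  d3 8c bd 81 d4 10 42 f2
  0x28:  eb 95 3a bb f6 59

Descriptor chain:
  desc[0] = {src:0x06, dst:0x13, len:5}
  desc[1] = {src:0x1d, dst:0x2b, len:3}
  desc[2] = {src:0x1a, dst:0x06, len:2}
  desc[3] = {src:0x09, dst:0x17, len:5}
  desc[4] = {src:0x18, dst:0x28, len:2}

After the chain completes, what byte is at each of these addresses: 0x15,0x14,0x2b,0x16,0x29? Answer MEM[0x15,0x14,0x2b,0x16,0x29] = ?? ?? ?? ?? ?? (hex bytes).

MEM[0x15,0x14,0x2b,0x16,0x29] = 27 d3 15 cb 7c

#0 dst[0x13+5] := {0x8e,0xd3,0x27,0xcb,0x8a}
#1 dst[0x2b+3] := {0x15,0x52,0x61}
#2 dst[0x06+2] := {0x0c,0x8a}
#3 dst[0x17+5] := {0xcb,0x8a,0x7c,0x99,0xd8}
#4 dst[0x28+2] := {0x8a,0x7c}
query mem[0x15]=0x27, mem[0x14]=0xd3, mem[0x2b]=0x15, mem[0x16]=0xcb, mem[0x29]=0x7c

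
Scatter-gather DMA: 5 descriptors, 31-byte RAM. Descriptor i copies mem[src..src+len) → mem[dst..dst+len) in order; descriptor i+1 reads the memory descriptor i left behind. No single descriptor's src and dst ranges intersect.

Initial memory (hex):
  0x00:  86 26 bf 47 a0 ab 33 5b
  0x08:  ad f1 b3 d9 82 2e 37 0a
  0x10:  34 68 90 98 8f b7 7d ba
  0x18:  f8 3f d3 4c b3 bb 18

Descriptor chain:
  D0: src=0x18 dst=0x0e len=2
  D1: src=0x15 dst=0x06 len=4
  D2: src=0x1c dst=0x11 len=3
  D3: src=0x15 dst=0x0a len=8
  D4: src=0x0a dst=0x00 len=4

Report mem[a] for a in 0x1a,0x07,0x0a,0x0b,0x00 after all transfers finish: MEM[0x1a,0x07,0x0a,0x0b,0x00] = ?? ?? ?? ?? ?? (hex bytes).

MEM[0x1a,0x07,0x0a,0x0b,0x00] = d3 7d b7 7d b7

[0] 0x18->0x0e len=2 : f8 3f
[1] 0x15->0x06 len=4 : b7 7d ba f8
[2] 0x1c->0x11 len=3 : b3 bb 18
[3] 0x15->0x0a len=8 : b7 7d ba f8 3f d3 4c b3
[4] 0x0a->0x00 len=4 : b7 7d ba f8
query mem[0x1a]=0xd3, mem[0x07]=0x7d, mem[0x0a]=0xb7, mem[0x0b]=0x7d, mem[0x00]=0xb7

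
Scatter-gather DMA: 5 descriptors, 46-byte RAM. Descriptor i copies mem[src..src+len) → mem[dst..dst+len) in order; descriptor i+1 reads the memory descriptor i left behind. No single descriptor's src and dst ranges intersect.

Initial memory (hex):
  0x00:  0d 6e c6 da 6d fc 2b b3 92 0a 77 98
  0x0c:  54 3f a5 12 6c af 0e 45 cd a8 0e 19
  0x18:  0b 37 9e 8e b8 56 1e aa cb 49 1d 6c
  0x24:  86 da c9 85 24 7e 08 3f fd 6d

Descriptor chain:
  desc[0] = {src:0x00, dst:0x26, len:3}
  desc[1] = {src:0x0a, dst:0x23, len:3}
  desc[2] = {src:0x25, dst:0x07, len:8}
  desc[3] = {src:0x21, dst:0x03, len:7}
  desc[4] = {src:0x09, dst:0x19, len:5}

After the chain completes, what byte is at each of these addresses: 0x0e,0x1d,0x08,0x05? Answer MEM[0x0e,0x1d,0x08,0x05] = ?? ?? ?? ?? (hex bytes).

D0: mem[0x26..0x28] <- [0d 6e c6]
D1: mem[0x23..0x25] <- [77 98 54]
D2: mem[0x07..0x0e] <- [54 0d 6e c6 7e 08 3f fd]
D3: mem[0x03..0x09] <- [49 1d 77 98 54 0d 6e]
D4: mem[0x19..0x1d] <- [6e c6 7e 08 3f]
query mem[0x0e]=0xfd, mem[0x1d]=0x3f, mem[0x08]=0x0d, mem[0x05]=0x77

MEM[0x0e,0x1d,0x08,0x05] = fd 3f 0d 77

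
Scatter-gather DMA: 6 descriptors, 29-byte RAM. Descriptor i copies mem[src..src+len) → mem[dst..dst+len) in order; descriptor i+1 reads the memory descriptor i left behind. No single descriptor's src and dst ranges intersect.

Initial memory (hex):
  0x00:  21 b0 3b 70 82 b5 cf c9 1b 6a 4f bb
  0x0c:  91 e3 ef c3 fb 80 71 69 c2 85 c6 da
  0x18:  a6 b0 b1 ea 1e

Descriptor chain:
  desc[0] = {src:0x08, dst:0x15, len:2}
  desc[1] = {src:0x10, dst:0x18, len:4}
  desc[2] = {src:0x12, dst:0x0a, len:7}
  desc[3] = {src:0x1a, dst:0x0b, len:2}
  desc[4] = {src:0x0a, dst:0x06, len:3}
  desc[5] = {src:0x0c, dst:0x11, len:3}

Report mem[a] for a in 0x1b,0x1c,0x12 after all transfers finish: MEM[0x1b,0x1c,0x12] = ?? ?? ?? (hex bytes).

#0 dst[0x15+2] := {0x1b,0x6a}
#1 dst[0x18+4] := {0xfb,0x80,0x71,0x69}
#2 dst[0x0a+7] := {0x71,0x69,0xc2,0x1b,0x6a,0xda,0xfb}
#3 dst[0x0b+2] := {0x71,0x69}
#4 dst[0x06+3] := {0x71,0x71,0x69}
#5 dst[0x11+3] := {0x69,0x1b,0x6a}
query mem[0x1b]=0x69, mem[0x1c]=0x1e, mem[0x12]=0x1b

MEM[0x1b,0x1c,0x12] = 69 1e 1b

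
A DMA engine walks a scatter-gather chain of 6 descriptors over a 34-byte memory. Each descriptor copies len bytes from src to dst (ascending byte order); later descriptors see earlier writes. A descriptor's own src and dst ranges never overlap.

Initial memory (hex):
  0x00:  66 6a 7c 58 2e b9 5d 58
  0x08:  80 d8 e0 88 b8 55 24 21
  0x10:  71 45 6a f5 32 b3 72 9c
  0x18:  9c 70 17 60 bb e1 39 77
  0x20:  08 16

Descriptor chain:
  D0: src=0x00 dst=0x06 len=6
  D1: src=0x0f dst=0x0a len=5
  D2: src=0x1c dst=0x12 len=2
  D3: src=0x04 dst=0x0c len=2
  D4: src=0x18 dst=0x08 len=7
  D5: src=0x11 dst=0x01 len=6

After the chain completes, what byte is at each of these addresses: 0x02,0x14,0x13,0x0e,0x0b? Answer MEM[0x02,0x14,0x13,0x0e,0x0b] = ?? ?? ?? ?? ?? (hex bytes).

  after D0: wrote 6B at 0x06 = 666a7c582eb9
  after D1: wrote 5B at 0x0a = 2171456af5
  after D2: wrote 2B at 0x12 = bbe1
  after D3: wrote 2B at 0x0c = 2eb9
  after D4: wrote 7B at 0x08 = 9c701760bbe139
  after D5: wrote 6B at 0x01 = 45bbe132b372
query mem[0x02]=0xbb, mem[0x14]=0x32, mem[0x13]=0xe1, mem[0x0e]=0x39, mem[0x0b]=0x60

MEM[0x02,0x14,0x13,0x0e,0x0b] = bb 32 e1 39 60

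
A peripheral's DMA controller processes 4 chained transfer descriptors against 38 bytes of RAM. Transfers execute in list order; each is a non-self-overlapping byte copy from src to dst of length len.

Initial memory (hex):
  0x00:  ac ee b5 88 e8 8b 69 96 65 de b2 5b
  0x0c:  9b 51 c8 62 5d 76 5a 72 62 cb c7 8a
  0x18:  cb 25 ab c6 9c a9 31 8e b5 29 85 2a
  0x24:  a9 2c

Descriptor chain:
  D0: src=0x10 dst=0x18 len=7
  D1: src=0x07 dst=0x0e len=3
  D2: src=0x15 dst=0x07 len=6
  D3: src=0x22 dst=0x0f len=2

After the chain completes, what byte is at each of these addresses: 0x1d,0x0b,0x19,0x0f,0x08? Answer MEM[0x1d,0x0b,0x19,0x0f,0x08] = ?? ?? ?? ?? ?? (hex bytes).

MEM[0x1d,0x0b,0x19,0x0f,0x08] = cb 76 76 85 c7

#0 dst[0x18+7] := {0x5d,0x76,0x5a,0x72,0x62,0xcb,0xc7}
#1 dst[0x0e+3] := {0x96,0x65,0xde}
#2 dst[0x07+6] := {0xcb,0xc7,0x8a,0x5d,0x76,0x5a}
#3 dst[0x0f+2] := {0x85,0x2a}
query mem[0x1d]=0xcb, mem[0x0b]=0x76, mem[0x19]=0x76, mem[0x0f]=0x85, mem[0x08]=0xc7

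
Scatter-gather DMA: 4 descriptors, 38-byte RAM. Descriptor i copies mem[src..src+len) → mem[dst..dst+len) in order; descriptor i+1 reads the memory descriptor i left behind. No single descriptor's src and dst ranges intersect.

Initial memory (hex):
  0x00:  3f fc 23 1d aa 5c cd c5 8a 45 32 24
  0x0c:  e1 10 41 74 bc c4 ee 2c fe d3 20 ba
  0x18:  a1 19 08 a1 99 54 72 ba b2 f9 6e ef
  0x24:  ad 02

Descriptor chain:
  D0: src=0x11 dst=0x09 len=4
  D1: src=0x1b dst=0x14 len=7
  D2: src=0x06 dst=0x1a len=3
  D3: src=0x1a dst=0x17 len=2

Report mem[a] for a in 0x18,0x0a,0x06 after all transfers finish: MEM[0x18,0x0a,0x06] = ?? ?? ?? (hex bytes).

#0 dst[0x09+4] := {0xc4,0xee,0x2c,0xfe}
#1 dst[0x14+7] := {0xa1,0x99,0x54,0x72,0xba,0xb2,0xf9}
#2 dst[0x1a+3] := {0xcd,0xc5,0x8a}
#3 dst[0x17+2] := {0xcd,0xc5}
query mem[0x18]=0xc5, mem[0x0a]=0xee, mem[0x06]=0xcd

MEM[0x18,0x0a,0x06] = c5 ee cd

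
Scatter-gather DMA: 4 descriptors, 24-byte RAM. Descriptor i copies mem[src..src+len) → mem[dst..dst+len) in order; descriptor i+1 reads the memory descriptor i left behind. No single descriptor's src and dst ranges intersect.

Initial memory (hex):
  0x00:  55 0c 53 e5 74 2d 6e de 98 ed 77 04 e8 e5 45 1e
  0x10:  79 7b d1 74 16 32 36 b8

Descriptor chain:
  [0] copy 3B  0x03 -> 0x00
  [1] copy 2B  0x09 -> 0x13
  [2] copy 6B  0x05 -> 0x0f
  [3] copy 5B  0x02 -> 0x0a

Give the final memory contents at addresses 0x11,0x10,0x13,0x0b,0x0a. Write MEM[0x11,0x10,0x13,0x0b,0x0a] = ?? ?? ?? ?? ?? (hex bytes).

#0 dst[0x00+3] := {0xe5,0x74,0x2d}
#1 dst[0x13+2] := {0xed,0x77}
#2 dst[0x0f+6] := {0x2d,0x6e,0xde,0x98,0xed,0x77}
#3 dst[0x0a+5] := {0x2d,0xe5,0x74,0x2d,0x6e}
query mem[0x11]=0xde, mem[0x10]=0x6e, mem[0x13]=0xed, mem[0x0b]=0xe5, mem[0x0a]=0x2d

MEM[0x11,0x10,0x13,0x0b,0x0a] = de 6e ed e5 2d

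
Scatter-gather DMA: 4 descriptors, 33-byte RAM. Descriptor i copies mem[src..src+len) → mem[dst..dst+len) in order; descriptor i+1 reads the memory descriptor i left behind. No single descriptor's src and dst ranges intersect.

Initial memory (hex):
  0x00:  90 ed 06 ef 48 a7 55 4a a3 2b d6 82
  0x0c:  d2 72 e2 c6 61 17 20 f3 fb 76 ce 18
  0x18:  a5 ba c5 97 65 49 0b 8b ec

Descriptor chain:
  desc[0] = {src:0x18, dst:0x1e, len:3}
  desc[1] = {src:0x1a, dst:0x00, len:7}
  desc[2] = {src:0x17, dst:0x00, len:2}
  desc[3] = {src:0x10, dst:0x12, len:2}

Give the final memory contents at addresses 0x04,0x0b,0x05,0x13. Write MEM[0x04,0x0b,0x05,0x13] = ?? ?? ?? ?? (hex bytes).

[0] 0x18->0x1e len=3 : a5 ba c5
[1] 0x1a->0x00 len=7 : c5 97 65 49 a5 ba c5
[2] 0x17->0x00 len=2 : 18 a5
[3] 0x10->0x12 len=2 : 61 17
query mem[0x04]=0xa5, mem[0x0b]=0x82, mem[0x05]=0xba, mem[0x13]=0x17

MEM[0x04,0x0b,0x05,0x13] = a5 82 ba 17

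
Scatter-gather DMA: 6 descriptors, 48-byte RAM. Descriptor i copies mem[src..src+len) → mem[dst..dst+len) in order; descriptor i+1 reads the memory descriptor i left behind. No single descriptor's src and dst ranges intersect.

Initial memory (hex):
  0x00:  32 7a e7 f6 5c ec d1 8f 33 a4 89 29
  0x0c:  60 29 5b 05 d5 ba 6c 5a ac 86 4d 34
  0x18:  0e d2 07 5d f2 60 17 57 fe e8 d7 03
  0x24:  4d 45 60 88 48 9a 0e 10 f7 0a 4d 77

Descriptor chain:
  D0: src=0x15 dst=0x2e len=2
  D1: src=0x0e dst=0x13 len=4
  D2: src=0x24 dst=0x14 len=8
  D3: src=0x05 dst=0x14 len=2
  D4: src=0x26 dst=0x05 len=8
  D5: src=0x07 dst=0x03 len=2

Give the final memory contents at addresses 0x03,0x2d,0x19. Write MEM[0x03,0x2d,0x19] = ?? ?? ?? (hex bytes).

MEM[0x03,0x2d,0x19] = 48 0a 9a

  after D0: wrote 2B at 0x2e = 864d
  after D1: wrote 4B at 0x13 = 5b05d5ba
  after D2: wrote 8B at 0x14 = 4d456088489a0e10
  after D3: wrote 2B at 0x14 = ecd1
  after D4: wrote 8B at 0x05 = 6088489a0e10f70a
  after D5: wrote 2B at 0x03 = 489a
query mem[0x03]=0x48, mem[0x2d]=0x0a, mem[0x19]=0x9a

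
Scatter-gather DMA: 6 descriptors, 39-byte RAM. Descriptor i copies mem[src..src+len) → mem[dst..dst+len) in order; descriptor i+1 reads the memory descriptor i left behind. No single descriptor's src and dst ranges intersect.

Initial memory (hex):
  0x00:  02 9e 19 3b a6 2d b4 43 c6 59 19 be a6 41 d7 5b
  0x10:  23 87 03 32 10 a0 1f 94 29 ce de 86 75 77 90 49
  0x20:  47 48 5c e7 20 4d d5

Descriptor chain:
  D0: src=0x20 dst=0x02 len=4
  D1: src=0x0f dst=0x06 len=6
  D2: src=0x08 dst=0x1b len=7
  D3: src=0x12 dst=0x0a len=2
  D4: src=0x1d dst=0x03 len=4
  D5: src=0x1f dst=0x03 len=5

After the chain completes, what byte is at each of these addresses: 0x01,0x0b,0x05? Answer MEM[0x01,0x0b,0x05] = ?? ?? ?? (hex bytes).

MEM[0x01,0x0b,0x05] = 9e 32 d7

#0 dst[0x02+4] := {0x47,0x48,0x5c,0xe7}
#1 dst[0x06+6] := {0x5b,0x23,0x87,0x03,0x32,0x10}
#2 dst[0x1b+7] := {0x87,0x03,0x32,0x10,0xa6,0x41,0xd7}
#3 dst[0x0a+2] := {0x03,0x32}
#4 dst[0x03+4] := {0x32,0x10,0xa6,0x41}
#5 dst[0x03+5] := {0xa6,0x41,0xd7,0x5c,0xe7}
query mem[0x01]=0x9e, mem[0x0b]=0x32, mem[0x05]=0xd7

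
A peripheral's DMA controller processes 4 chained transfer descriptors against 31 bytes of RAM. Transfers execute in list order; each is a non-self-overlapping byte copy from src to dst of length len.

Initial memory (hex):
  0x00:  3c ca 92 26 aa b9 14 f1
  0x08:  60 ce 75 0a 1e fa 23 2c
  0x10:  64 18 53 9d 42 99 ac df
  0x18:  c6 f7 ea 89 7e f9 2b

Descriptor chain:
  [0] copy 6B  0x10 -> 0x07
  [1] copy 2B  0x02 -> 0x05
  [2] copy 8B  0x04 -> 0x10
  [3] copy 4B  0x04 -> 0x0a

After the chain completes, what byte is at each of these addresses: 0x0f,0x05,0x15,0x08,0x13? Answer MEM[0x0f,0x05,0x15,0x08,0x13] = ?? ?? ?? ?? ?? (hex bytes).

MEM[0x0f,0x05,0x15,0x08,0x13] = 2c 92 53 18 64

D0: mem[0x07..0x0c] <- [64 18 53 9d 42 99]
D1: mem[0x05..0x06] <- [92 26]
D2: mem[0x10..0x17] <- [aa 92 26 64 18 53 9d 42]
D3: mem[0x0a..0x0d] <- [aa 92 26 64]
query mem[0x0f]=0x2c, mem[0x05]=0x92, mem[0x15]=0x53, mem[0x08]=0x18, mem[0x13]=0x64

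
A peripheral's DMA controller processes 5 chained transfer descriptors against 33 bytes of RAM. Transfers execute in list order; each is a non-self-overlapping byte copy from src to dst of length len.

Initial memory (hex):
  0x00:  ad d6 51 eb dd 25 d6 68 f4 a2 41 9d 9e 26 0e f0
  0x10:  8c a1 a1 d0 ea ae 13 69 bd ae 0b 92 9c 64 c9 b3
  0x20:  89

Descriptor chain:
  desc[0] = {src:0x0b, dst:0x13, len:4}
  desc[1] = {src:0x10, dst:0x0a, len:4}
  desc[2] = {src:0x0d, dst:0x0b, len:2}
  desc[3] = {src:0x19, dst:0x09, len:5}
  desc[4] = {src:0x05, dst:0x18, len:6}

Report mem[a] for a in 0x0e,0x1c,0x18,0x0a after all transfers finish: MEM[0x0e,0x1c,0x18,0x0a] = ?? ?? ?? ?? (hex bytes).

  after D0: wrote 4B at 0x13 = 9d9e260e
  after D1: wrote 4B at 0x0a = 8ca1a19d
  after D2: wrote 2B at 0x0b = 9d0e
  after D3: wrote 5B at 0x09 = ae0b929c64
  after D4: wrote 6B at 0x18 = 25d668f4ae0b
query mem[0x0e]=0x0e, mem[0x1c]=0xae, mem[0x18]=0x25, mem[0x0a]=0x0b

MEM[0x0e,0x1c,0x18,0x0a] = 0e ae 25 0b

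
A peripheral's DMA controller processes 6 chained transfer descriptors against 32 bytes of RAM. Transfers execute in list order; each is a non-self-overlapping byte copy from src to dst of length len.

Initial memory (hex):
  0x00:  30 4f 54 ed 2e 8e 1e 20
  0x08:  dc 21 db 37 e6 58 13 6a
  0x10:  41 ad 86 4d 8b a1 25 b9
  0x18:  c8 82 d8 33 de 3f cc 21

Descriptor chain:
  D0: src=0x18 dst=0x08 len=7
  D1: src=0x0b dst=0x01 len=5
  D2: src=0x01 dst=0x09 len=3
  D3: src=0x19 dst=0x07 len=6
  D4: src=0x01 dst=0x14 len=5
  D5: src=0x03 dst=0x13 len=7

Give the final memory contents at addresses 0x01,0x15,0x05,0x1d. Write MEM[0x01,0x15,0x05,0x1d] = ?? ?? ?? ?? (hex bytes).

[0] 0x18->0x08 len=7 : c8 82 d8 33 de 3f cc
[1] 0x0b->0x01 len=5 : 33 de 3f cc 6a
[2] 0x01->0x09 len=3 : 33 de 3f
[3] 0x19->0x07 len=6 : 82 d8 33 de 3f cc
[4] 0x01->0x14 len=5 : 33 de 3f cc 6a
[5] 0x03->0x13 len=7 : 3f cc 6a 1e 82 d8 33
query mem[0x01]=0x33, mem[0x15]=0x6a, mem[0x05]=0x6a, mem[0x1d]=0x3f

MEM[0x01,0x15,0x05,0x1d] = 33 6a 6a 3f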